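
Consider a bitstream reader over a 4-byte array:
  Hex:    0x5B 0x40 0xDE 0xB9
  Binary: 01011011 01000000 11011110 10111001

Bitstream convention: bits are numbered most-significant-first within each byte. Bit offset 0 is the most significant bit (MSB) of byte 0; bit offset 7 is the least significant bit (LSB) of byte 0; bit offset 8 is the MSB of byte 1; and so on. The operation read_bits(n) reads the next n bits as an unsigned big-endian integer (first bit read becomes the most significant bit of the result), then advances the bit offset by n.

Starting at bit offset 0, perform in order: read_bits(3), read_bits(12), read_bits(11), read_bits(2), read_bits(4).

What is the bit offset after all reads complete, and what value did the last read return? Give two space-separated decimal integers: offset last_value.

Answer: 32 9

Derivation:
Read 1: bits[0:3] width=3 -> value=2 (bin 010); offset now 3 = byte 0 bit 3; 29 bits remain
Read 2: bits[3:15] width=12 -> value=3488 (bin 110110100000); offset now 15 = byte 1 bit 7; 17 bits remain
Read 3: bits[15:26] width=11 -> value=890 (bin 01101111010); offset now 26 = byte 3 bit 2; 6 bits remain
Read 4: bits[26:28] width=2 -> value=3 (bin 11); offset now 28 = byte 3 bit 4; 4 bits remain
Read 5: bits[28:32] width=4 -> value=9 (bin 1001); offset now 32 = byte 4 bit 0; 0 bits remain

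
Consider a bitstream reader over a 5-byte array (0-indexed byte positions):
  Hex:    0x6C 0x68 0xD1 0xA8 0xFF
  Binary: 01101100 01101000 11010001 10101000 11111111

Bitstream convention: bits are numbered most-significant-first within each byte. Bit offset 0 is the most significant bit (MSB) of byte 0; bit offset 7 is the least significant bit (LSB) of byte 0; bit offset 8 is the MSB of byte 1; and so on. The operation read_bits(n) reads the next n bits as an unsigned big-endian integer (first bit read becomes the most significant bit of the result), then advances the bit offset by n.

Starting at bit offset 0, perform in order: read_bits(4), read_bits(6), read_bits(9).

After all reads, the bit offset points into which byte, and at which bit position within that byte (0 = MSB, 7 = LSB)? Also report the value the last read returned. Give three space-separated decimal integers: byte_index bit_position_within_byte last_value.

Answer: 2 3 326

Derivation:
Read 1: bits[0:4] width=4 -> value=6 (bin 0110); offset now 4 = byte 0 bit 4; 36 bits remain
Read 2: bits[4:10] width=6 -> value=49 (bin 110001); offset now 10 = byte 1 bit 2; 30 bits remain
Read 3: bits[10:19] width=9 -> value=326 (bin 101000110); offset now 19 = byte 2 bit 3; 21 bits remain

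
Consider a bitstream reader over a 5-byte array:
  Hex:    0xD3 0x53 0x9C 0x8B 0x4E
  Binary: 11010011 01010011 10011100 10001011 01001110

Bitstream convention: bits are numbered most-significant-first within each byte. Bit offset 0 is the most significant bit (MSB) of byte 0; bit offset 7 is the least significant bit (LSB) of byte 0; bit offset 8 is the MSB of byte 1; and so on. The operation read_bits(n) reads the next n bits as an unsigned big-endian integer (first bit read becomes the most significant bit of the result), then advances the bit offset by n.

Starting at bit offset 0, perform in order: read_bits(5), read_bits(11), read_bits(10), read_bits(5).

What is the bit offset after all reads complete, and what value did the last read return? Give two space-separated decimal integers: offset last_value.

Answer: 31 5

Derivation:
Read 1: bits[0:5] width=5 -> value=26 (bin 11010); offset now 5 = byte 0 bit 5; 35 bits remain
Read 2: bits[5:16] width=11 -> value=851 (bin 01101010011); offset now 16 = byte 2 bit 0; 24 bits remain
Read 3: bits[16:26] width=10 -> value=626 (bin 1001110010); offset now 26 = byte 3 bit 2; 14 bits remain
Read 4: bits[26:31] width=5 -> value=5 (bin 00101); offset now 31 = byte 3 bit 7; 9 bits remain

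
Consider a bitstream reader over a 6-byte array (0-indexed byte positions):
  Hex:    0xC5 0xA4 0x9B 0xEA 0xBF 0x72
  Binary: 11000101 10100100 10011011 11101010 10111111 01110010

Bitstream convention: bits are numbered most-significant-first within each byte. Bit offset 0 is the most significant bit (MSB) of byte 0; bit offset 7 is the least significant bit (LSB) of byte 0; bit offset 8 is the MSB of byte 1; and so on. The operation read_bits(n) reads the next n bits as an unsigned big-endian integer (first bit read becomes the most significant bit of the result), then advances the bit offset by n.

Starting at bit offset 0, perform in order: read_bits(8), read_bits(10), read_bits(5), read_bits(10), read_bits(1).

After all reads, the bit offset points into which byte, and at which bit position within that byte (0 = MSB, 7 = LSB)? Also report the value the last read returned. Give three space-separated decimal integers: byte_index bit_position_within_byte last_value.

Answer: 4 2 0

Derivation:
Read 1: bits[0:8] width=8 -> value=197 (bin 11000101); offset now 8 = byte 1 bit 0; 40 bits remain
Read 2: bits[8:18] width=10 -> value=658 (bin 1010010010); offset now 18 = byte 2 bit 2; 30 bits remain
Read 3: bits[18:23] width=5 -> value=13 (bin 01101); offset now 23 = byte 2 bit 7; 25 bits remain
Read 4: bits[23:33] width=10 -> value=981 (bin 1111010101); offset now 33 = byte 4 bit 1; 15 bits remain
Read 5: bits[33:34] width=1 -> value=0 (bin 0); offset now 34 = byte 4 bit 2; 14 bits remain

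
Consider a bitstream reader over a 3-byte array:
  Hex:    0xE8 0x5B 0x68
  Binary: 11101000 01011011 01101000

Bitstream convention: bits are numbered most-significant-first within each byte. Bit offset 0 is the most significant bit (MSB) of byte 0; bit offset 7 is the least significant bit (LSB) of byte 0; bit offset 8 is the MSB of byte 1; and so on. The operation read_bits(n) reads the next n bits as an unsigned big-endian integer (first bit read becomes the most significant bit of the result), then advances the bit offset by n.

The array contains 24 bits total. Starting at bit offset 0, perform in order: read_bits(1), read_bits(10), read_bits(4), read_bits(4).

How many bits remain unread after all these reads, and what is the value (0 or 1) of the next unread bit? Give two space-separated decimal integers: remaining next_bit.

Read 1: bits[0:1] width=1 -> value=1 (bin 1); offset now 1 = byte 0 bit 1; 23 bits remain
Read 2: bits[1:11] width=10 -> value=834 (bin 1101000010); offset now 11 = byte 1 bit 3; 13 bits remain
Read 3: bits[11:15] width=4 -> value=13 (bin 1101); offset now 15 = byte 1 bit 7; 9 bits remain
Read 4: bits[15:19] width=4 -> value=11 (bin 1011); offset now 19 = byte 2 bit 3; 5 bits remain

Answer: 5 0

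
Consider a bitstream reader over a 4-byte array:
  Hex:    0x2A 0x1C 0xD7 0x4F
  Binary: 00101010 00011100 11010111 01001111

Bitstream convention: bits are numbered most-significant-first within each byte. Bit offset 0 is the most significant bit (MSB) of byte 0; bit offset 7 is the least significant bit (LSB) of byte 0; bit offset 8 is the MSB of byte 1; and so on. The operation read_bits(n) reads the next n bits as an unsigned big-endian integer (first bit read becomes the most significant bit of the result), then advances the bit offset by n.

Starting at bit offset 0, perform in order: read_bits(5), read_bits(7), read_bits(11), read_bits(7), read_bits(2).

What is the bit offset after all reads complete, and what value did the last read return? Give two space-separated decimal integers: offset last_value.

Answer: 32 3

Derivation:
Read 1: bits[0:5] width=5 -> value=5 (bin 00101); offset now 5 = byte 0 bit 5; 27 bits remain
Read 2: bits[5:12] width=7 -> value=33 (bin 0100001); offset now 12 = byte 1 bit 4; 20 bits remain
Read 3: bits[12:23] width=11 -> value=1643 (bin 11001101011); offset now 23 = byte 2 bit 7; 9 bits remain
Read 4: bits[23:30] width=7 -> value=83 (bin 1010011); offset now 30 = byte 3 bit 6; 2 bits remain
Read 5: bits[30:32] width=2 -> value=3 (bin 11); offset now 32 = byte 4 bit 0; 0 bits remain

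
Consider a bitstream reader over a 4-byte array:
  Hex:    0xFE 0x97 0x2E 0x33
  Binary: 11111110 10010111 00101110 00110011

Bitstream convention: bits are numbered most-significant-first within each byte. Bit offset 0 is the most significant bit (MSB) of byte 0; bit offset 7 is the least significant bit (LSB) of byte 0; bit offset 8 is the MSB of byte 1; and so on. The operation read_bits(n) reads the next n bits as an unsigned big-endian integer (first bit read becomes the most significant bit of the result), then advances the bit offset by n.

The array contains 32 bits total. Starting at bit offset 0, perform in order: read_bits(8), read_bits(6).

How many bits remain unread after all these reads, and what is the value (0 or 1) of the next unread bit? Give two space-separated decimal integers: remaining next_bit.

Answer: 18 1

Derivation:
Read 1: bits[0:8] width=8 -> value=254 (bin 11111110); offset now 8 = byte 1 bit 0; 24 bits remain
Read 2: bits[8:14] width=6 -> value=37 (bin 100101); offset now 14 = byte 1 bit 6; 18 bits remain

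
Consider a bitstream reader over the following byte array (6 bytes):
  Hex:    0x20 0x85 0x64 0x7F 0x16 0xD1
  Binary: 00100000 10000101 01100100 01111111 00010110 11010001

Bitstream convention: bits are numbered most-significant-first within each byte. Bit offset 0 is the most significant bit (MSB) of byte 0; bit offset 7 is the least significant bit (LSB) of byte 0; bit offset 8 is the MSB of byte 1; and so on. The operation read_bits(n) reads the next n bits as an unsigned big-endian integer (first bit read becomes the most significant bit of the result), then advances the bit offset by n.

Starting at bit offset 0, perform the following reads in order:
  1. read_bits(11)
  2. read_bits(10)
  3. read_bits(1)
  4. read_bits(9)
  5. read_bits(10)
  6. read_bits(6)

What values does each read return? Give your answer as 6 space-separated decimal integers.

Read 1: bits[0:11] width=11 -> value=260 (bin 00100000100); offset now 11 = byte 1 bit 3; 37 bits remain
Read 2: bits[11:21] width=10 -> value=172 (bin 0010101100); offset now 21 = byte 2 bit 5; 27 bits remain
Read 3: bits[21:22] width=1 -> value=1 (bin 1); offset now 22 = byte 2 bit 6; 26 bits remain
Read 4: bits[22:31] width=9 -> value=63 (bin 000111111); offset now 31 = byte 3 bit 7; 17 bits remain
Read 5: bits[31:41] width=10 -> value=557 (bin 1000101101); offset now 41 = byte 5 bit 1; 7 bits remain
Read 6: bits[41:47] width=6 -> value=40 (bin 101000); offset now 47 = byte 5 bit 7; 1 bits remain

Answer: 260 172 1 63 557 40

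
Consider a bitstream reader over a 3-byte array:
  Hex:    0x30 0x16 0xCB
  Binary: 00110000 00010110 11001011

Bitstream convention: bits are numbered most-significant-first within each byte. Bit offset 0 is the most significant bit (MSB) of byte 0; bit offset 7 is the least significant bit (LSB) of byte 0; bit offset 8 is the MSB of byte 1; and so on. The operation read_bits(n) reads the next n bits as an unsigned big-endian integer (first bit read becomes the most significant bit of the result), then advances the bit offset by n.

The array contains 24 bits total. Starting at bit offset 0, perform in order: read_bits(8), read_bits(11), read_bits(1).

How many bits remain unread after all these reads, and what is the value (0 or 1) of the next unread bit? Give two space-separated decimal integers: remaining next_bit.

Read 1: bits[0:8] width=8 -> value=48 (bin 00110000); offset now 8 = byte 1 bit 0; 16 bits remain
Read 2: bits[8:19] width=11 -> value=182 (bin 00010110110); offset now 19 = byte 2 bit 3; 5 bits remain
Read 3: bits[19:20] width=1 -> value=0 (bin 0); offset now 20 = byte 2 bit 4; 4 bits remain

Answer: 4 1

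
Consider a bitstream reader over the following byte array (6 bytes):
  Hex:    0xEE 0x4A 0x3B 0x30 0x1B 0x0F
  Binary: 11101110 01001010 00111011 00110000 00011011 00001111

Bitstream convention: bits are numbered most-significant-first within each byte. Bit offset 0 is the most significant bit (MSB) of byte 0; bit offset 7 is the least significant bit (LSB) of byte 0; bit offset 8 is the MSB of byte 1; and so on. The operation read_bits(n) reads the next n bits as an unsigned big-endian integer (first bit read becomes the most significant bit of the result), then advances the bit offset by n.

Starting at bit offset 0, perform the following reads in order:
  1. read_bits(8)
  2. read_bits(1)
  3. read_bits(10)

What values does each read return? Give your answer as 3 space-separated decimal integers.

Read 1: bits[0:8] width=8 -> value=238 (bin 11101110); offset now 8 = byte 1 bit 0; 40 bits remain
Read 2: bits[8:9] width=1 -> value=0 (bin 0); offset now 9 = byte 1 bit 1; 39 bits remain
Read 3: bits[9:19] width=10 -> value=593 (bin 1001010001); offset now 19 = byte 2 bit 3; 29 bits remain

Answer: 238 0 593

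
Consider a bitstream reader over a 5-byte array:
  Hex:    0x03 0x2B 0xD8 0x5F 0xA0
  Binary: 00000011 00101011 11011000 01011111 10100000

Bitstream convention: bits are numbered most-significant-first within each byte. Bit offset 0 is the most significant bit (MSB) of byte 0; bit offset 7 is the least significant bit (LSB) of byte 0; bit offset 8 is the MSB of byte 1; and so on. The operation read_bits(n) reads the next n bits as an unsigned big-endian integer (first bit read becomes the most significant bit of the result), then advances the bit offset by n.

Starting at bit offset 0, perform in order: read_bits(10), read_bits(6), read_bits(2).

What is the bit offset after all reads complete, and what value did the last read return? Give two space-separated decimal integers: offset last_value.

Answer: 18 3

Derivation:
Read 1: bits[0:10] width=10 -> value=12 (bin 0000001100); offset now 10 = byte 1 bit 2; 30 bits remain
Read 2: bits[10:16] width=6 -> value=43 (bin 101011); offset now 16 = byte 2 bit 0; 24 bits remain
Read 3: bits[16:18] width=2 -> value=3 (bin 11); offset now 18 = byte 2 bit 2; 22 bits remain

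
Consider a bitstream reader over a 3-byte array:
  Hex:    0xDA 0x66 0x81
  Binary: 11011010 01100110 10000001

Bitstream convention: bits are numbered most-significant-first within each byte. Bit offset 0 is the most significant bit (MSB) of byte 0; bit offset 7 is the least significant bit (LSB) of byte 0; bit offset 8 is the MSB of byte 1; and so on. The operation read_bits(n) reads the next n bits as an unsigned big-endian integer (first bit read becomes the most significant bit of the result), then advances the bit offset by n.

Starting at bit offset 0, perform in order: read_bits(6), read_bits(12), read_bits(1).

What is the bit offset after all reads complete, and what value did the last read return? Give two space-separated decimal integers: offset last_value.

Read 1: bits[0:6] width=6 -> value=54 (bin 110110); offset now 6 = byte 0 bit 6; 18 bits remain
Read 2: bits[6:18] width=12 -> value=2458 (bin 100110011010); offset now 18 = byte 2 bit 2; 6 bits remain
Read 3: bits[18:19] width=1 -> value=0 (bin 0); offset now 19 = byte 2 bit 3; 5 bits remain

Answer: 19 0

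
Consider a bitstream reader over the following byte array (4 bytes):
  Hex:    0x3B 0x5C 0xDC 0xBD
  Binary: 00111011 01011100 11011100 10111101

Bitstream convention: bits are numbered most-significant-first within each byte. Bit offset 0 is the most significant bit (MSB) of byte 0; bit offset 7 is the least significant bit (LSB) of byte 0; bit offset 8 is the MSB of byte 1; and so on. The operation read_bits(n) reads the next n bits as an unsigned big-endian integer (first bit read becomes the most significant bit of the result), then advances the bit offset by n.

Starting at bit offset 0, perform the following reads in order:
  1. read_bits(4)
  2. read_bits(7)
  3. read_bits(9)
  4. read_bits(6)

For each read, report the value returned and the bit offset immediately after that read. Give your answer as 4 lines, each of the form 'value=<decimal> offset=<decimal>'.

Read 1: bits[0:4] width=4 -> value=3 (bin 0011); offset now 4 = byte 0 bit 4; 28 bits remain
Read 2: bits[4:11] width=7 -> value=90 (bin 1011010); offset now 11 = byte 1 bit 3; 21 bits remain
Read 3: bits[11:20] width=9 -> value=461 (bin 111001101); offset now 20 = byte 2 bit 4; 12 bits remain
Read 4: bits[20:26] width=6 -> value=50 (bin 110010); offset now 26 = byte 3 bit 2; 6 bits remain

Answer: value=3 offset=4
value=90 offset=11
value=461 offset=20
value=50 offset=26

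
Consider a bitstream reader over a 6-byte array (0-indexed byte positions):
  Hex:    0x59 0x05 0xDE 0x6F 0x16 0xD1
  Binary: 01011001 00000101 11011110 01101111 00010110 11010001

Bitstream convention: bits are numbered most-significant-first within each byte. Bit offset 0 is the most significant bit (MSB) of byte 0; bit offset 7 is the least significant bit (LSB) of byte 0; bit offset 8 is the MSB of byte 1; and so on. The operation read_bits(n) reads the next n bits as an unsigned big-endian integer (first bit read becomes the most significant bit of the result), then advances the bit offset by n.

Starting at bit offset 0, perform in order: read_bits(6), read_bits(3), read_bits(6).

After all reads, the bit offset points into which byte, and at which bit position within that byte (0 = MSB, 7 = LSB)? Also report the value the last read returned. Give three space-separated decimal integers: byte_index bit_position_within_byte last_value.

Read 1: bits[0:6] width=6 -> value=22 (bin 010110); offset now 6 = byte 0 bit 6; 42 bits remain
Read 2: bits[6:9] width=3 -> value=2 (bin 010); offset now 9 = byte 1 bit 1; 39 bits remain
Read 3: bits[9:15] width=6 -> value=2 (bin 000010); offset now 15 = byte 1 bit 7; 33 bits remain

Answer: 1 7 2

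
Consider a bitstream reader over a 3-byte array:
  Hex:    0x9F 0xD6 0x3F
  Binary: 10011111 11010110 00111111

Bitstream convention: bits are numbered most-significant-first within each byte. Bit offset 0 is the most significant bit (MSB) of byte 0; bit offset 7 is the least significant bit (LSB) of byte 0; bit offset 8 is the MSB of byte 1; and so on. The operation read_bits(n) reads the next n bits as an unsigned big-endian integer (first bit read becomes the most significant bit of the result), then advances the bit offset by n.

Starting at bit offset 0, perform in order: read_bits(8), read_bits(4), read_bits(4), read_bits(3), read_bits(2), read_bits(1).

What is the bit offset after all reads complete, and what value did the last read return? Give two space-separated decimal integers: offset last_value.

Answer: 22 1

Derivation:
Read 1: bits[0:8] width=8 -> value=159 (bin 10011111); offset now 8 = byte 1 bit 0; 16 bits remain
Read 2: bits[8:12] width=4 -> value=13 (bin 1101); offset now 12 = byte 1 bit 4; 12 bits remain
Read 3: bits[12:16] width=4 -> value=6 (bin 0110); offset now 16 = byte 2 bit 0; 8 bits remain
Read 4: bits[16:19] width=3 -> value=1 (bin 001); offset now 19 = byte 2 bit 3; 5 bits remain
Read 5: bits[19:21] width=2 -> value=3 (bin 11); offset now 21 = byte 2 bit 5; 3 bits remain
Read 6: bits[21:22] width=1 -> value=1 (bin 1); offset now 22 = byte 2 bit 6; 2 bits remain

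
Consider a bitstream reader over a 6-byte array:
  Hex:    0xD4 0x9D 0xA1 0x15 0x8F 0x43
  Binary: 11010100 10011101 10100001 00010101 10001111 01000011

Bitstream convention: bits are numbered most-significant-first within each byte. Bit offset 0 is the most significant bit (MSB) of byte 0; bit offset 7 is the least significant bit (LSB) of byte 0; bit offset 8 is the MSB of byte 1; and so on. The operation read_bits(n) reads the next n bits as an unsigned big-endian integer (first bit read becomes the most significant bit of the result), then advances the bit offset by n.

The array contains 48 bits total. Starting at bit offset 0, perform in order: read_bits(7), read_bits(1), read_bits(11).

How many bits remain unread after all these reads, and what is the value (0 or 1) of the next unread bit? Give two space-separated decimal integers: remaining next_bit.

Read 1: bits[0:7] width=7 -> value=106 (bin 1101010); offset now 7 = byte 0 bit 7; 41 bits remain
Read 2: bits[7:8] width=1 -> value=0 (bin 0); offset now 8 = byte 1 bit 0; 40 bits remain
Read 3: bits[8:19] width=11 -> value=1261 (bin 10011101101); offset now 19 = byte 2 bit 3; 29 bits remain

Answer: 29 0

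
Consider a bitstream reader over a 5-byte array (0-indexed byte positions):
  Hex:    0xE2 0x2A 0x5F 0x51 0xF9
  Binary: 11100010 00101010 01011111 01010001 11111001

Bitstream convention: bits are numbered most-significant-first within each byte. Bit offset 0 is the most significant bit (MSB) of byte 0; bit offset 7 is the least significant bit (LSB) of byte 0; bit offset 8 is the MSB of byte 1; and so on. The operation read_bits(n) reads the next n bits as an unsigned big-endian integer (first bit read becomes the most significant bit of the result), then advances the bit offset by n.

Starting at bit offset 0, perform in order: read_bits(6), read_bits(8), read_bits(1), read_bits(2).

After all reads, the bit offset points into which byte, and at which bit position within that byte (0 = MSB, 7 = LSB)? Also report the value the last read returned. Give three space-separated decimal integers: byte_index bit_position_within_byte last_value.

Answer: 2 1 0

Derivation:
Read 1: bits[0:6] width=6 -> value=56 (bin 111000); offset now 6 = byte 0 bit 6; 34 bits remain
Read 2: bits[6:14] width=8 -> value=138 (bin 10001010); offset now 14 = byte 1 bit 6; 26 bits remain
Read 3: bits[14:15] width=1 -> value=1 (bin 1); offset now 15 = byte 1 bit 7; 25 bits remain
Read 4: bits[15:17] width=2 -> value=0 (bin 00); offset now 17 = byte 2 bit 1; 23 bits remain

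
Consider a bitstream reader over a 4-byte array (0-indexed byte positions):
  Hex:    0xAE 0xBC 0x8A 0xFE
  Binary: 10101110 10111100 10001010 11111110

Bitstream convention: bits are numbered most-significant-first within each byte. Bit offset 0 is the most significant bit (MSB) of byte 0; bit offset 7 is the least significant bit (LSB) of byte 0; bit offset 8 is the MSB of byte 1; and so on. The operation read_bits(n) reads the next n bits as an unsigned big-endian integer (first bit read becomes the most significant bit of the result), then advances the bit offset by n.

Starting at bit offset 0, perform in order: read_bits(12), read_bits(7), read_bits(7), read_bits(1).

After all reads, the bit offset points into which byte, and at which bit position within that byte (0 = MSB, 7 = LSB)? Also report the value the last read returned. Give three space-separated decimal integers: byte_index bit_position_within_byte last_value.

Answer: 3 3 1

Derivation:
Read 1: bits[0:12] width=12 -> value=2795 (bin 101011101011); offset now 12 = byte 1 bit 4; 20 bits remain
Read 2: bits[12:19] width=7 -> value=100 (bin 1100100); offset now 19 = byte 2 bit 3; 13 bits remain
Read 3: bits[19:26] width=7 -> value=43 (bin 0101011); offset now 26 = byte 3 bit 2; 6 bits remain
Read 4: bits[26:27] width=1 -> value=1 (bin 1); offset now 27 = byte 3 bit 3; 5 bits remain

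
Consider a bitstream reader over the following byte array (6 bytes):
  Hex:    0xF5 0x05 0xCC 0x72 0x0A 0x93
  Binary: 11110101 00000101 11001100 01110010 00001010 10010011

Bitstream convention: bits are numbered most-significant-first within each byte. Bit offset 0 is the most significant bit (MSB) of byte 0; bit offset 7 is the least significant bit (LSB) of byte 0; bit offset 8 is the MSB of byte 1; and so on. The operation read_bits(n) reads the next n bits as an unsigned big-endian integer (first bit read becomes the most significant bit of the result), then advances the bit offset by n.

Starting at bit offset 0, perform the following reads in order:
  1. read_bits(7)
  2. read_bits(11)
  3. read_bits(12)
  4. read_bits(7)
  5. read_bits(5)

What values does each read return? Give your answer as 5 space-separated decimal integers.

Answer: 122 1047 796 65 10

Derivation:
Read 1: bits[0:7] width=7 -> value=122 (bin 1111010); offset now 7 = byte 0 bit 7; 41 bits remain
Read 2: bits[7:18] width=11 -> value=1047 (bin 10000010111); offset now 18 = byte 2 bit 2; 30 bits remain
Read 3: bits[18:30] width=12 -> value=796 (bin 001100011100); offset now 30 = byte 3 bit 6; 18 bits remain
Read 4: bits[30:37] width=7 -> value=65 (bin 1000001); offset now 37 = byte 4 bit 5; 11 bits remain
Read 5: bits[37:42] width=5 -> value=10 (bin 01010); offset now 42 = byte 5 bit 2; 6 bits remain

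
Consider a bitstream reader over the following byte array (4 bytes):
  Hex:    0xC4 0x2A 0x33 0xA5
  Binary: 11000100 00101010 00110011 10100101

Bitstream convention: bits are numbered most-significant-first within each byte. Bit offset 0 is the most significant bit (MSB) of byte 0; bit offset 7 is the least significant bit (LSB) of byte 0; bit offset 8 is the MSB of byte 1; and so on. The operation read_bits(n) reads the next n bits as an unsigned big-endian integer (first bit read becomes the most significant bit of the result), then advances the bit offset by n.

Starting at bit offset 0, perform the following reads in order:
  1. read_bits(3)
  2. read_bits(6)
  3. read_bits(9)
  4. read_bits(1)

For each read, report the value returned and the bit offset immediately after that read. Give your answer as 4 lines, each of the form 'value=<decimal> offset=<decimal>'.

Answer: value=6 offset=3
value=8 offset=9
value=168 offset=18
value=1 offset=19

Derivation:
Read 1: bits[0:3] width=3 -> value=6 (bin 110); offset now 3 = byte 0 bit 3; 29 bits remain
Read 2: bits[3:9] width=6 -> value=8 (bin 001000); offset now 9 = byte 1 bit 1; 23 bits remain
Read 3: bits[9:18] width=9 -> value=168 (bin 010101000); offset now 18 = byte 2 bit 2; 14 bits remain
Read 4: bits[18:19] width=1 -> value=1 (bin 1); offset now 19 = byte 2 bit 3; 13 bits remain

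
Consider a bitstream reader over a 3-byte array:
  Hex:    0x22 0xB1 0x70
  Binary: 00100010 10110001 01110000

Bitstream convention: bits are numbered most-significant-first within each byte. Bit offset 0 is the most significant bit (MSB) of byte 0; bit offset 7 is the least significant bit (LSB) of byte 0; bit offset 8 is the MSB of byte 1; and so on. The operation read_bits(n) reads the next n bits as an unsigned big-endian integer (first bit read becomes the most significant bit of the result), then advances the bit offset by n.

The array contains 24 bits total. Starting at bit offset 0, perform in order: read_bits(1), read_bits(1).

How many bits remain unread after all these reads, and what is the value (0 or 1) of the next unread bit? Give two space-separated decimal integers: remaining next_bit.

Answer: 22 1

Derivation:
Read 1: bits[0:1] width=1 -> value=0 (bin 0); offset now 1 = byte 0 bit 1; 23 bits remain
Read 2: bits[1:2] width=1 -> value=0 (bin 0); offset now 2 = byte 0 bit 2; 22 bits remain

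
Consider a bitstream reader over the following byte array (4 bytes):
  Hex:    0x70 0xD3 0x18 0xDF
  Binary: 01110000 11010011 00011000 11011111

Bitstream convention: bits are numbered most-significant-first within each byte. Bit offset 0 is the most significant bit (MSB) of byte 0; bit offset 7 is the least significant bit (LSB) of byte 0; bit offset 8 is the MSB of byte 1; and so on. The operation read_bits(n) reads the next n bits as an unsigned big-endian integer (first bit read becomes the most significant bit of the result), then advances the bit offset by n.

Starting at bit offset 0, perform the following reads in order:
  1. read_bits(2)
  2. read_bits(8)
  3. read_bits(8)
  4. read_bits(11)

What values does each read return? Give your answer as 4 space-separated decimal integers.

Answer: 1 195 76 795

Derivation:
Read 1: bits[0:2] width=2 -> value=1 (bin 01); offset now 2 = byte 0 bit 2; 30 bits remain
Read 2: bits[2:10] width=8 -> value=195 (bin 11000011); offset now 10 = byte 1 bit 2; 22 bits remain
Read 3: bits[10:18] width=8 -> value=76 (bin 01001100); offset now 18 = byte 2 bit 2; 14 bits remain
Read 4: bits[18:29] width=11 -> value=795 (bin 01100011011); offset now 29 = byte 3 bit 5; 3 bits remain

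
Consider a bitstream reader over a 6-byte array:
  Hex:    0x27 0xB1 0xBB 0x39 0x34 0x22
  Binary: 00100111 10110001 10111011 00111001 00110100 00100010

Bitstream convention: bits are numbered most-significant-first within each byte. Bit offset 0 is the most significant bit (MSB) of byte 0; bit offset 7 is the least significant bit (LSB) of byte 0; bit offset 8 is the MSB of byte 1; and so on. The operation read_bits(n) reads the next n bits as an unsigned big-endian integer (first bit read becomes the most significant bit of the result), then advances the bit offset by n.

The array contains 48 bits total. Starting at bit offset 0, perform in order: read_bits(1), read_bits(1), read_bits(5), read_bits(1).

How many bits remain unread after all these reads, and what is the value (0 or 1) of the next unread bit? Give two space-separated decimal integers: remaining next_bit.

Answer: 40 1

Derivation:
Read 1: bits[0:1] width=1 -> value=0 (bin 0); offset now 1 = byte 0 bit 1; 47 bits remain
Read 2: bits[1:2] width=1 -> value=0 (bin 0); offset now 2 = byte 0 bit 2; 46 bits remain
Read 3: bits[2:7] width=5 -> value=19 (bin 10011); offset now 7 = byte 0 bit 7; 41 bits remain
Read 4: bits[7:8] width=1 -> value=1 (bin 1); offset now 8 = byte 1 bit 0; 40 bits remain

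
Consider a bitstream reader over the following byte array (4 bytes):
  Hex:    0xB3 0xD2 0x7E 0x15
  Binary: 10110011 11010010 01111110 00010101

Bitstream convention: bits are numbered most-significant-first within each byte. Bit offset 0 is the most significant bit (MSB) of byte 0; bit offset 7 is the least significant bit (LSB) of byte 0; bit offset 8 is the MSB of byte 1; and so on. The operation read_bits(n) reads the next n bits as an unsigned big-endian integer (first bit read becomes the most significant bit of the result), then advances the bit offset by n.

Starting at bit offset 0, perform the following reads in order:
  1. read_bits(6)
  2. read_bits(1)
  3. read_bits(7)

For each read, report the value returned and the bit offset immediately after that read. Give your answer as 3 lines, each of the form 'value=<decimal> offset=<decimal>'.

Read 1: bits[0:6] width=6 -> value=44 (bin 101100); offset now 6 = byte 0 bit 6; 26 bits remain
Read 2: bits[6:7] width=1 -> value=1 (bin 1); offset now 7 = byte 0 bit 7; 25 bits remain
Read 3: bits[7:14] width=7 -> value=116 (bin 1110100); offset now 14 = byte 1 bit 6; 18 bits remain

Answer: value=44 offset=6
value=1 offset=7
value=116 offset=14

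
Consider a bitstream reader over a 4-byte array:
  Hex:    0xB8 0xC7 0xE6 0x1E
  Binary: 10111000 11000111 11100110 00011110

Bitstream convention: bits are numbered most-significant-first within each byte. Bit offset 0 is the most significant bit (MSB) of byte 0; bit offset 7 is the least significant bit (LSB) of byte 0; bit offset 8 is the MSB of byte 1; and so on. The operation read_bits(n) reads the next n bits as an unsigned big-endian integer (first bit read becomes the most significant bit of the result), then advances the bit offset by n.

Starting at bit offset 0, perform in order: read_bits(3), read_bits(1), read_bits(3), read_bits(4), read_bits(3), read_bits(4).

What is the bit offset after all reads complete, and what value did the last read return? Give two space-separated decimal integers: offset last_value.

Answer: 18 15

Derivation:
Read 1: bits[0:3] width=3 -> value=5 (bin 101); offset now 3 = byte 0 bit 3; 29 bits remain
Read 2: bits[3:4] width=1 -> value=1 (bin 1); offset now 4 = byte 0 bit 4; 28 bits remain
Read 3: bits[4:7] width=3 -> value=4 (bin 100); offset now 7 = byte 0 bit 7; 25 bits remain
Read 4: bits[7:11] width=4 -> value=6 (bin 0110); offset now 11 = byte 1 bit 3; 21 bits remain
Read 5: bits[11:14] width=3 -> value=1 (bin 001); offset now 14 = byte 1 bit 6; 18 bits remain
Read 6: bits[14:18] width=4 -> value=15 (bin 1111); offset now 18 = byte 2 bit 2; 14 bits remain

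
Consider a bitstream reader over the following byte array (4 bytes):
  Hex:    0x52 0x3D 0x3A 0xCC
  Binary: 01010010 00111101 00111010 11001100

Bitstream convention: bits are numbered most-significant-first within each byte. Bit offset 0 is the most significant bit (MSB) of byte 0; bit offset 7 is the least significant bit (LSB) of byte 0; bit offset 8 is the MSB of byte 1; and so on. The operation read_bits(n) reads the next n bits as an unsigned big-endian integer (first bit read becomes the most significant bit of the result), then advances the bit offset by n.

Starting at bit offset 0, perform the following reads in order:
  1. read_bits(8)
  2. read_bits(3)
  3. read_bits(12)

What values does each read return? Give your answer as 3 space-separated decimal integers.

Read 1: bits[0:8] width=8 -> value=82 (bin 01010010); offset now 8 = byte 1 bit 0; 24 bits remain
Read 2: bits[8:11] width=3 -> value=1 (bin 001); offset now 11 = byte 1 bit 3; 21 bits remain
Read 3: bits[11:23] width=12 -> value=3741 (bin 111010011101); offset now 23 = byte 2 bit 7; 9 bits remain

Answer: 82 1 3741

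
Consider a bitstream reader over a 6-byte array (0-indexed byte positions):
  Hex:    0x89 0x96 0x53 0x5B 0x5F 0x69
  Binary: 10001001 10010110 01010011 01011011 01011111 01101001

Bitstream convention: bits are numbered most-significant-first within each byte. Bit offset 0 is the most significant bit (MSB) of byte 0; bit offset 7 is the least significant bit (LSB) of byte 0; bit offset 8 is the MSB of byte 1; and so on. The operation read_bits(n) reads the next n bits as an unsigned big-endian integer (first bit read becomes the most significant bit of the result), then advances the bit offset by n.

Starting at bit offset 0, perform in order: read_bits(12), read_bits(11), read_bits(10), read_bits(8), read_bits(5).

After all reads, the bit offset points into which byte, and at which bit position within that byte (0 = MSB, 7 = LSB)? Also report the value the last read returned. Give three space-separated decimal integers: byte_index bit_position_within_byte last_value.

Answer: 5 6 26

Derivation:
Read 1: bits[0:12] width=12 -> value=2201 (bin 100010011001); offset now 12 = byte 1 bit 4; 36 bits remain
Read 2: bits[12:23] width=11 -> value=809 (bin 01100101001); offset now 23 = byte 2 bit 7; 25 bits remain
Read 3: bits[23:33] width=10 -> value=694 (bin 1010110110); offset now 33 = byte 4 bit 1; 15 bits remain
Read 4: bits[33:41] width=8 -> value=190 (bin 10111110); offset now 41 = byte 5 bit 1; 7 bits remain
Read 5: bits[41:46] width=5 -> value=26 (bin 11010); offset now 46 = byte 5 bit 6; 2 bits remain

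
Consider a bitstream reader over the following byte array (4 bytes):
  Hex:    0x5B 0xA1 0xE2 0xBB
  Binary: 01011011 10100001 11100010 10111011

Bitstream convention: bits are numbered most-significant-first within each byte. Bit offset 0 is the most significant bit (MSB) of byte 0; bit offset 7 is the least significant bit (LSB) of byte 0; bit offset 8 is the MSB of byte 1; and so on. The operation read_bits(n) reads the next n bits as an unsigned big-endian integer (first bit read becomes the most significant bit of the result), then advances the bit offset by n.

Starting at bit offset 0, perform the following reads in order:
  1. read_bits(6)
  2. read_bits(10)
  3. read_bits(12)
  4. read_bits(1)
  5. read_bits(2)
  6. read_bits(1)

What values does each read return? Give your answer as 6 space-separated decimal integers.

Answer: 22 929 3627 1 1 1

Derivation:
Read 1: bits[0:6] width=6 -> value=22 (bin 010110); offset now 6 = byte 0 bit 6; 26 bits remain
Read 2: bits[6:16] width=10 -> value=929 (bin 1110100001); offset now 16 = byte 2 bit 0; 16 bits remain
Read 3: bits[16:28] width=12 -> value=3627 (bin 111000101011); offset now 28 = byte 3 bit 4; 4 bits remain
Read 4: bits[28:29] width=1 -> value=1 (bin 1); offset now 29 = byte 3 bit 5; 3 bits remain
Read 5: bits[29:31] width=2 -> value=1 (bin 01); offset now 31 = byte 3 bit 7; 1 bits remain
Read 6: bits[31:32] width=1 -> value=1 (bin 1); offset now 32 = byte 4 bit 0; 0 bits remain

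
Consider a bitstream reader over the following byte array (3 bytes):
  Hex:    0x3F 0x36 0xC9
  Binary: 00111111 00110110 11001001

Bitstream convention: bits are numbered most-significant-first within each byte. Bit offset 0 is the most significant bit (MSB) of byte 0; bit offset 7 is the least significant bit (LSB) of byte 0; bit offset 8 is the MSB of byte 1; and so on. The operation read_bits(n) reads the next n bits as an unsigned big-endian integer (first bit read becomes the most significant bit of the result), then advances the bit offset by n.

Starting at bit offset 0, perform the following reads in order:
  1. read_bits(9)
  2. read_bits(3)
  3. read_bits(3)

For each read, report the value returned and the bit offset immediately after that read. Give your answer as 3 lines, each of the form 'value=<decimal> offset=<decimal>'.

Answer: value=126 offset=9
value=3 offset=12
value=3 offset=15

Derivation:
Read 1: bits[0:9] width=9 -> value=126 (bin 001111110); offset now 9 = byte 1 bit 1; 15 bits remain
Read 2: bits[9:12] width=3 -> value=3 (bin 011); offset now 12 = byte 1 bit 4; 12 bits remain
Read 3: bits[12:15] width=3 -> value=3 (bin 011); offset now 15 = byte 1 bit 7; 9 bits remain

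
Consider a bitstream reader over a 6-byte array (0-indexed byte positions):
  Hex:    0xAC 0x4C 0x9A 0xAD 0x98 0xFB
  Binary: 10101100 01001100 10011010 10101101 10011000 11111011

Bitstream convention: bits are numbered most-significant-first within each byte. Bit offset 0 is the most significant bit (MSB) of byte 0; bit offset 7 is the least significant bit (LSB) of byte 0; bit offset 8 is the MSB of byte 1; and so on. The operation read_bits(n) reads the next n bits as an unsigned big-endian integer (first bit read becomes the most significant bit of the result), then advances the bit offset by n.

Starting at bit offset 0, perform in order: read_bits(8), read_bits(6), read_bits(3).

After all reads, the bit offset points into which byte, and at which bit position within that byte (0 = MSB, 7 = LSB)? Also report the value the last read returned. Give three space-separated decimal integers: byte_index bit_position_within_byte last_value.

Answer: 2 1 1

Derivation:
Read 1: bits[0:8] width=8 -> value=172 (bin 10101100); offset now 8 = byte 1 bit 0; 40 bits remain
Read 2: bits[8:14] width=6 -> value=19 (bin 010011); offset now 14 = byte 1 bit 6; 34 bits remain
Read 3: bits[14:17] width=3 -> value=1 (bin 001); offset now 17 = byte 2 bit 1; 31 bits remain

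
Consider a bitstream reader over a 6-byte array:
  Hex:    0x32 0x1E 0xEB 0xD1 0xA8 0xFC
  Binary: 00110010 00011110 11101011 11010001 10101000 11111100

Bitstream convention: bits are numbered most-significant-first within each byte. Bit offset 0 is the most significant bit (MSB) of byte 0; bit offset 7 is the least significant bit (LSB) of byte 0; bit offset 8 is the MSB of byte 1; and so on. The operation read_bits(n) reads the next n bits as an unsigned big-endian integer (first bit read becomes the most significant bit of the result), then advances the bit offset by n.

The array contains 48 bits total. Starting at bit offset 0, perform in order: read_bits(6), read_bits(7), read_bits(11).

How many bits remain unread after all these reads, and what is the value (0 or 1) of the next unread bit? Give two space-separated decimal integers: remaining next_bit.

Read 1: bits[0:6] width=6 -> value=12 (bin 001100); offset now 6 = byte 0 bit 6; 42 bits remain
Read 2: bits[6:13] width=7 -> value=67 (bin 1000011); offset now 13 = byte 1 bit 5; 35 bits remain
Read 3: bits[13:24] width=11 -> value=1771 (bin 11011101011); offset now 24 = byte 3 bit 0; 24 bits remain

Answer: 24 1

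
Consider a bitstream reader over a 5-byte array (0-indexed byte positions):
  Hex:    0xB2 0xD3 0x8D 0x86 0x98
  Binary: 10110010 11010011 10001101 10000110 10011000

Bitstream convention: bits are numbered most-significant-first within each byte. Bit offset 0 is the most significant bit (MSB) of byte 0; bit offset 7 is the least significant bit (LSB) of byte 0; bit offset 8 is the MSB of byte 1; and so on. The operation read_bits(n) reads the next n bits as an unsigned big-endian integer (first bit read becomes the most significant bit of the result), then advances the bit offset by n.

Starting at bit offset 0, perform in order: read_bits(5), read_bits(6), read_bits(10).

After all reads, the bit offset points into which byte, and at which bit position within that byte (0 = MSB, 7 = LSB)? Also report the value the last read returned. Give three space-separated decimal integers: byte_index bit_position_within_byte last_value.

Answer: 2 5 625

Derivation:
Read 1: bits[0:5] width=5 -> value=22 (bin 10110); offset now 5 = byte 0 bit 5; 35 bits remain
Read 2: bits[5:11] width=6 -> value=22 (bin 010110); offset now 11 = byte 1 bit 3; 29 bits remain
Read 3: bits[11:21] width=10 -> value=625 (bin 1001110001); offset now 21 = byte 2 bit 5; 19 bits remain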